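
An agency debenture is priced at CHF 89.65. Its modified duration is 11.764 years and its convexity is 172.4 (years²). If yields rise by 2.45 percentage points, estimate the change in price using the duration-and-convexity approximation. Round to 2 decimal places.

Duration effect: -D_mod·Δy = -11.764 × (+0.0245) = -0.288218
Convexity effect: ½·C·(Δy)² = 0.5 × 172.4 × (0.0245)² = +0.05174155
ΔP/P ≈ -0.288218 + 0.05174155 = -0.23647645
ΔP ≈ 89.65 × (-0.23647645) = -21.2001137425.

-CHF 21.20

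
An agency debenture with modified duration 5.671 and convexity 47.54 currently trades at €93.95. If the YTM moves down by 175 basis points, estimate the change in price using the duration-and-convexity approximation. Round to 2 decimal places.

+€10.01

Duration effect: -D_mod·Δy = -5.671 × (-0.0175) = +0.0992425
Convexity effect: ½·C·(Δy)² = 0.5 × 47.54 × (-0.0175)² = +0.0072795625
ΔP/P ≈ +0.0992425 + 0.0072795625 = +0.1065220625
ΔP ≈ 93.95 × (+0.1065220625) = +10.007747771875.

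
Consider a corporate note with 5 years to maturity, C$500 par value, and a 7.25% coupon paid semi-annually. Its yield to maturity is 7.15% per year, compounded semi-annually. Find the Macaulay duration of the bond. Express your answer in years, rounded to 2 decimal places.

4.28 years

Periodic yield y = 0.03575. Discount each cash flow and weight by its period:
  t   CF        PV=CF/(1+0.03575)^t    t·PV
  1       18.125        17.4994        17.4994
  2       18.125        16.8954        33.7908
  3       18.125        16.3122        48.9367
  4       18.125        15.7492        62.9968
  5       18.125        15.2056        76.0280
  6       18.125        14.6808        88.0845
  7       18.125        14.1740        99.2182
  8       18.125        13.6848       109.4784
  9       18.125        13.2125       118.9121
  10     518.125       364.6575     3,646.5748
  Σ                    502.0713     4,301.5196
Price P = Σ PV = 502.0713.
Macaulay duration = Σ(t·PV) / P = 4,301.5196 / 502.0713 = 8.56755 half-year periods.
In years: 8.56755 / 2 = 4.28377 years.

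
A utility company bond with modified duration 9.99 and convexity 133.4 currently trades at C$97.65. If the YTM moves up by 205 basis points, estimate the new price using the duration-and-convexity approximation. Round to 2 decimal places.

C$80.39

Duration effect: -D_mod·Δy = -9.99 × (+0.0205) = -0.204795
Convexity effect: ½·C·(Δy)² = 0.5 × 133.4 × (0.0205)² = +0.028030675
ΔP/P ≈ -0.204795 + 0.028030675 = -0.176764325
New price ≈ 97.65 × (1 - 0.176764325) = 80.38896366375.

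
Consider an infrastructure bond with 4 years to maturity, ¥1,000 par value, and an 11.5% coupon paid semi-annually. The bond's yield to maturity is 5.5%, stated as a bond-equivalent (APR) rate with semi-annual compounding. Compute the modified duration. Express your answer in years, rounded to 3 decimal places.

Periodic yield y = 0.0275. First find Macaulay duration:
  t   CF        PV=CF/(1+0.0275)^t    t·PV
  1        57.50        55.9611        55.9611
  2        57.50        54.4633       108.9267
  3        57.50        53.0057       159.0170
  4        57.50        51.5870       206.3481
  5        57.50        50.2064       251.0318
  6        57.50        48.8626       293.1758
  7        57.50        47.5549       332.8841
  8     1,057.50       851.1885     6,809.5078
  Σ                  1,212.8294     8,216.8523
P = 1,212.8294; Macaulay duration = 8,216.8523 / 1,212.8294 = 6.77494 half-year periods = 3.38747 years.
Modified duration = D_Mac / (1 + y) = 3.38747 / 1.0275 = 3.29681 years.

3.297 years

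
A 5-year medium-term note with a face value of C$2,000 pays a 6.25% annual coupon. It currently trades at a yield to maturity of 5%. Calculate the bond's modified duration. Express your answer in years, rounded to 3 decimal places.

Periodic yield y = 0.05. First find Macaulay duration:
  t   CF        PV=CF/(1+0.05)^t    t·PV
  1       125.00       119.0476       119.0476
  2       125.00       113.3787       226.7574
  3       125.00       107.9797       323.9391
  4       125.00       102.8378       411.3512
  5     2,125.00     1,664.9931     8,324.9655
  Σ                  2,108.2369     9,406.0608
P = 2,108.2369; Macaulay duration = 9,406.0608 / 2,108.2369 = 4.46158 years.
Modified duration = D_Mac / (1 + y) = 4.46158 / 1.05 = 4.24912 years.

4.249 years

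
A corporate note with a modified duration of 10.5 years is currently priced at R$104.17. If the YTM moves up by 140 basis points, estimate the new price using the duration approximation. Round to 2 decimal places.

R$88.86

Duration approximation: ΔP/P ≈ -D_mod · Δy = -10.5 × (+0.014) = -0.147000.
New price ≈ 104.17 × (1 - 0.147000) = 88.85701.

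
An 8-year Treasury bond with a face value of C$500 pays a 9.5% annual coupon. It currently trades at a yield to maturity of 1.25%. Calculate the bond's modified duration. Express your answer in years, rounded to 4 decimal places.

Periodic yield y = 0.0125. First find Macaulay duration:
  t   CF        PV=CF/(1+0.0125)^t    t·PV
  1        47.50        46.9136        46.9136
  2        47.50        46.3344        92.6688
  3        47.50        45.7624       137.2871
  4        47.50        45.1974       180.7896
  5        47.50        44.6394       223.1971
  6        47.50        44.0883       264.5298
  7        47.50        43.5440       304.8080
  8       547.50       495.7056     3,965.6452
  Σ                    812.1851     5,215.8392
P = 812.1851; Macaulay duration = 5,215.8392 / 812.1851 = 6.42198 years.
Modified duration = D_Mac / (1 + y) = 6.42198 / 1.0125 = 6.34270 years.

6.3427 years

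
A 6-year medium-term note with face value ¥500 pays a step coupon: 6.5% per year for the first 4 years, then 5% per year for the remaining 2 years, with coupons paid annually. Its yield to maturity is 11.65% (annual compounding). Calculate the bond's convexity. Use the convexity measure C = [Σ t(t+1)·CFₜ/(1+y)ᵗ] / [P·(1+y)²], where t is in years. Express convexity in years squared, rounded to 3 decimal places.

With y = 0.1165:
  t   CF        PV=CF/(1+0.1165)^t    t·PV        t(t+1)·PV
  1        32.50        29.1088        29.1088          58.2176
  2        32.50        26.0715        52.1430         156.4290
  3        32.50        23.3511        70.0533         280.2131
  4        32.50        20.9145        83.6582         418.2909
  5        25.00        14.4094        72.0471         432.2825
  6       525.00       271.0235     1,626.1410      11,382.9867
  Σ                    384.8789     1,933.1513      12,728.4198
P = 384.8789.
Convexity = Σ t(t+1)·PV / [P·(1+y)²] = 12,728.4198 / (384.8789 × 1.246572) = 26.52974.

26.530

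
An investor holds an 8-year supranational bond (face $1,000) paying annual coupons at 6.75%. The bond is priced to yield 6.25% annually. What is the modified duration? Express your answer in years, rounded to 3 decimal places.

Periodic yield y = 0.0625. First find Macaulay duration:
  t   CF        PV=CF/(1+0.0625)^t    t·PV
  1        67.50        63.5294        63.5294
  2        67.50        59.7924       119.5848
  3        67.50        56.2752       168.8256
  4        67.50        52.9649       211.8595
  5        67.50        49.8493       249.2465
  6        67.50        46.9170       281.5019
  7        67.50        44.1572       309.1002
  8     1,067.50       657.2587     5,258.0700
  Σ                  1,030.7441     6,661.7179
P = 1,030.7441; Macaulay duration = 6,661.7179 / 1,030.7441 = 6.46302 years.
Modified duration = D_Mac / (1 + y) = 6.46302 / 1.0625 = 6.08284 years.

6.083 years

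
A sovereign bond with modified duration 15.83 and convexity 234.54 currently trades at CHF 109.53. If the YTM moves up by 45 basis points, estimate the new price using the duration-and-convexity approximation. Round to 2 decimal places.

Duration effect: -D_mod·Δy = -15.83 × (+0.0045) = -0.071235
Convexity effect: ½·C·(Δy)² = 0.5 × 234.54 × (0.0045)² = +0.0023747175
ΔP/P ≈ -0.071235 + 0.0023747175 = -0.0688602825
New price ≈ 109.53 × (1 - 0.0688602825) = 101.987733257775.

CHF 101.99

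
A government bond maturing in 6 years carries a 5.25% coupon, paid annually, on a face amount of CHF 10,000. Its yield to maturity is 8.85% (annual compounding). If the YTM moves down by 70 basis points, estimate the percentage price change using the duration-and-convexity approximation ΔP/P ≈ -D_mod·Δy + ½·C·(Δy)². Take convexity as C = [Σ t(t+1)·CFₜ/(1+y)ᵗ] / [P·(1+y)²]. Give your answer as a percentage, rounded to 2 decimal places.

+3.43%

With y = 0.0885:
  t   CF        PV=CF/(1+0.0885)^t    t·PV        t(t+1)·PV
  1       525.00       482.3151       482.3151         964.6302
  2       525.00       443.1007       886.2014       2,658.6042
  3       525.00       407.0746     1,221.2238       4,884.8952
  4       525.00       373.9776     1,495.9103       7,479.5517
  5       525.00       343.5715     1,717.8575      10,307.1451
  6    10,525.00     6,327.7819    37,966.6916     265,766.8412
  Σ                  8,377.8214    43,770.1998     292,061.6676
P = 8,377.8214; D_Mac = 5.22453 yrs; D_mod = 4.79975 yrs; C = 29.42298.
Duration effect: -4.79975 × (-0.007) = +0.033598
Convexity effect: 0.5 × 29.42298 × (-0.007)² = +0.0007209
ΔP/P ≈ +0.033598 + 0.0007209 = +0.034319 = +3.4319%.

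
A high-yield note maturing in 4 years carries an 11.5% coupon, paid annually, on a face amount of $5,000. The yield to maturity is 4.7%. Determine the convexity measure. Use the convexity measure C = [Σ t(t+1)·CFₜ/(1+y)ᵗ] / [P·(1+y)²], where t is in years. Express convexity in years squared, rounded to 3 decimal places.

15.127

With y = 0.047:
  t   CF        PV=CF/(1+0.047)^t    t·PV        t(t+1)·PV
  1       575.00       549.1882       549.1882       1,098.3763
  2       575.00       524.5350     1,049.0700       3,147.2101
  3       575.00       500.9885     1,502.9656       6,011.8626
  4     5,575.00     4,639.3608    18,557.4430      92,787.2152
  Σ                  6,214.0725    21,658.6669     103,044.6642
P = 6,214.0725.
Convexity = Σ t(t+1)·PV / [P·(1+y)²] = 103,044.6642 / (6,214.0725 × 1.096209) = 15.12711.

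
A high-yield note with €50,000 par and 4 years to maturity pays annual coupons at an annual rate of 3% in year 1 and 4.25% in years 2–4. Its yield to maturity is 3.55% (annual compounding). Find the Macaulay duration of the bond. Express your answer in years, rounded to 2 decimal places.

Periodic yield y = 0.0355. Discount each cash flow and weight by its year:
  t   CF        PV=CF/(1+0.0355)^t    t·PV
  1     1,500.00     1,448.5756     1,448.5756
  2     2,125.00     1,981.7950     3,963.5900
  3     2,125.00     1,913.8532     5,741.5596
  4    52,125.00    45,336.2563   181,345.0253
  Σ                 50,680.4801   192,498.7505
Price P = Σ PV = 50,680.4801.
Macaulay duration = Σ(t·PV) / P = 192,498.7505 / 50,680.4801 = 3.79828 years.

3.80 years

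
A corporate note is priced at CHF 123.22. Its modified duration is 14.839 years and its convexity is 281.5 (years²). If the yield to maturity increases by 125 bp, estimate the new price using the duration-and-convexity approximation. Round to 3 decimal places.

CHF 103.074

Duration effect: -D_mod·Δy = -14.839 × (+0.0125) = -0.1854875
Convexity effect: ½·C·(Δy)² = 0.5 × 281.5 × (0.0125)² = +0.0219921875
ΔP/P ≈ -0.1854875 + 0.0219921875 = -0.1634953125
New price ≈ 123.22 × (1 - 0.1634953125) = 103.07410759375.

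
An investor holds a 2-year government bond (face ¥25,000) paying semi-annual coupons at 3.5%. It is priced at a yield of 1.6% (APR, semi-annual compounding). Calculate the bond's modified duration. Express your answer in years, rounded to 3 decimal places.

Periodic yield y = 0.008. First find Macaulay duration:
  t   CF        PV=CF/(1+0.008)^t    t·PV
  1       437.50       434.0278       434.0278
  2       437.50       430.5831       861.1662
  3       437.50       427.1658     1,281.4974
  4    25,437.50    24,639.5231    98,558.0925
  Σ                 25,931.2998   101,134.7838
P = 25,931.2998; Macaulay duration = 101,134.7838 / 25,931.2998 = 3.90010 half-year periods = 1.95005 years.
Modified duration = D_Mac / (1 + y) = 1.95005 / 1.008 = 1.93458 years.

1.935 years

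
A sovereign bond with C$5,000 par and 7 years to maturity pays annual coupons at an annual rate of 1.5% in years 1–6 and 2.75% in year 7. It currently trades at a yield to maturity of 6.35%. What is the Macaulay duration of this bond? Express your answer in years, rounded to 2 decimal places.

Periodic yield y = 0.0635. Discount each cash flow and weight by its year:
  t   CF        PV=CF/(1+0.0635)^t    t·PV
  1        75.00        70.5219        70.5219
  2        75.00        66.3111       132.6222
  3        75.00        62.3518       187.0553
  4        75.00        58.6288       234.5154
  5        75.00        55.1282       275.6410
  6        75.00        51.8366       311.0194
  7     5,137.50     3,338.7921    23,371.5446
  Σ                  3,703.5704    24,582.9198
Price P = Σ PV = 3,703.5704.
Macaulay duration = Σ(t·PV) / P = 24,582.9198 / 3,703.5704 = 6.63763 years.

6.64 years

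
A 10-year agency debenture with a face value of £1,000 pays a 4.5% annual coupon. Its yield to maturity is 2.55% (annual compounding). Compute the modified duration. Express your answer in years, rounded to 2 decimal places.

8.21 years

Periodic yield y = 0.0255. First find Macaulay duration:
  t   CF        PV=CF/(1+0.0255)^t    t·PV
  1        45.00        43.8810        43.8810
  2        45.00        42.7899        85.5798
  3        45.00        41.7259       125.1776
  4        45.00        40.6883       162.7533
  5        45.00        39.6766       198.3829
  6        45.00        38.6900       232.1399
  7        45.00        37.7279       264.0954
  8        45.00        36.7898       294.3182
  9        45.00        35.8750       322.8747
  10    1,045.00       812.3808     8,123.8079
  Σ                  1,170.2251     9,853.0108
P = 1,170.2251; Macaulay duration = 9,853.0108 / 1,170.2251 = 8.41976 years.
Modified duration = D_Mac / (1 + y) = 8.41976 / 1.0255 = 8.21039 years.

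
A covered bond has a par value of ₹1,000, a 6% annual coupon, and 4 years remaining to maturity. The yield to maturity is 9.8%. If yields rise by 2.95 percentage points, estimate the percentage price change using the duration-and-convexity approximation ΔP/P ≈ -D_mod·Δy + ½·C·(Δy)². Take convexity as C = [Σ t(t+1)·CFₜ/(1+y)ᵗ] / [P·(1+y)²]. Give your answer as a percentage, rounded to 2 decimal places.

-9.17%

With y = 0.098:
  t   CF        PV=CF/(1+0.098)^t    t·PV        t(t+1)·PV
  1        60.00        54.6448        54.6448         109.2896
  2        60.00        49.7676        99.5352         298.6055
  3        60.00        45.3257       135.9770         543.9080
  4     1,060.00       729.2837     2,917.1348      14,585.6739
  Σ                    879.0218     3,207.2918      15,537.4771
P = 879.0218; D_Mac = 3.64871 yrs; D_mod = 3.32305 yrs; C = 14.66143.
Duration effect: -3.32305 × (+0.0295) = -0.098030
Convexity effect: 0.5 × 14.66143 × (0.0295)² = +0.0063796
ΔP/P ≈ -0.098030 + 0.0063796 = -0.091650 = -9.1650%.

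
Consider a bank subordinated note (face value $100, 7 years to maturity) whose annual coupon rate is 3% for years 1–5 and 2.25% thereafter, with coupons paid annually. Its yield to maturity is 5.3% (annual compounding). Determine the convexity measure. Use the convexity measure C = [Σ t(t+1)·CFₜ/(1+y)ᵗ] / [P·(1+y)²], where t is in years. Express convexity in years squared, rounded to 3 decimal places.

44.475

With y = 0.053:
  t   CF        PV=CF/(1+0.053)^t    t·PV        t(t+1)·PV
  1         3.00         2.8490         2.8490           5.6980
  2         3.00         2.7056         5.4112          16.2336
  3         3.00         2.5694         7.7083          30.8331
  4         3.00         2.4401         9.7604          48.8020
  5         3.00         2.3173        11.5864          69.5185
  6         2.25         1.6505         9.9029          69.3205
  7       102.25        71.2303       498.6120       3,988.8963
  Σ                     85.7622       545.8303       4,229.3021
P = 85.7622.
Convexity = Σ t(t+1)·PV / [P·(1+y)²] = 4,229.3021 / (85.7622 × 1.108809) = 44.47501.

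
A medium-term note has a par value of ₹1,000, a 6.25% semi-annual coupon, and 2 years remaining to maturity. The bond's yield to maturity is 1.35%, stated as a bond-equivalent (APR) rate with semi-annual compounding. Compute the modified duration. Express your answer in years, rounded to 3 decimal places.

Periodic yield y = 0.00675. First find Macaulay duration:
  t   CF        PV=CF/(1+0.00675)^t    t·PV
  1        31.25        31.0405        31.0405
  2        31.25        30.8324        61.6647
  3        31.25        30.6256        91.8769
  4     1,031.25     1,003.8698     4,015.4794
  Σ                  1,096.3683     4,200.0615
P = 1,096.3683; Macaulay duration = 4,200.0615 / 1,096.3683 = 3.83089 half-year periods = 1.91544 years.
Modified duration = D_Mac / (1 + y) = 1.91544 / 1.00675 = 1.90260 years.

1.903 years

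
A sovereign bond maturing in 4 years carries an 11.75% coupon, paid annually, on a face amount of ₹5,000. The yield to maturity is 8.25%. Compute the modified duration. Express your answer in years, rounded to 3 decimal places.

3.183 years

Periodic yield y = 0.0825. First find Macaulay duration:
  t   CF        PV=CF/(1+0.0825)^t    t·PV
  1       587.50       542.7252       542.7252
  2       587.50       501.3627     1,002.7255
  3       587.50       463.1527     1,389.4580
  4     5,587.50     4,069.1708    16,276.6831
  Σ                  5,576.4113    19,211.5917
P = 5,576.4113; Macaulay duration = 19,211.5917 / 5,576.4113 = 3.44515 years.
Modified duration = D_Mac / (1 + y) = 3.44515 / 1.0825 = 3.18259 years.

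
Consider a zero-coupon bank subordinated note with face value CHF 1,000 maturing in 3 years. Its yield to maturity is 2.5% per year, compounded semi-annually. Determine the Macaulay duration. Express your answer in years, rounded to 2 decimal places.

3.00 years

A zero-coupon bond has a single cash flow at maturity, so its Macaulay duration equals its maturity: 3 years.
(Equivalently: 6 semi-annual periods ÷ 2 = 3 years.)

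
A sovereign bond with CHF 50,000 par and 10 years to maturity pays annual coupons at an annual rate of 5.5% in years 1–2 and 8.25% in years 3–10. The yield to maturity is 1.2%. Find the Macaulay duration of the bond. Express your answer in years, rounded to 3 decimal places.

8.073 years

Periodic yield y = 0.012. Discount each cash flow and weight by its year:
  t   CF        PV=CF/(1+0.012)^t    t·PV
  1     2,750.00     2,717.3913     2,717.3913
  2     2,750.00     2,685.1693     5,370.3385
  3     4,125.00     3,979.9940    11,939.9819
  4     4,125.00     3,932.8004    15,731.2015
  5     4,125.00     3,886.1664    19,430.8319
  6     4,125.00     3,840.0854    23,040.5121
  7     4,125.00     3,794.5507    26,561.8552
  8     4,125.00     3,749.5561    29,996.4486
  9     4,125.00     3,705.0949    33,345.8544
  10   54,125.00    48,038.8701   480,388.7013
  Σ                 80,329.6786   648,523.1169
Price P = Σ PV = 80,329.6786.
Macaulay duration = Σ(t·PV) / P = 648,523.1169 / 80,329.6786 = 8.07327 years.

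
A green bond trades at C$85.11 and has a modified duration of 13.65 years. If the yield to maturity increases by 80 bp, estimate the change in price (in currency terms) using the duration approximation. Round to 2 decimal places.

Duration approximation: ΔP/P ≈ -D_mod · Δy = -13.65 × (+0.008) = -0.109200.
ΔP ≈ 85.11 × (-0.109200) = -9.294012.

-C$9.29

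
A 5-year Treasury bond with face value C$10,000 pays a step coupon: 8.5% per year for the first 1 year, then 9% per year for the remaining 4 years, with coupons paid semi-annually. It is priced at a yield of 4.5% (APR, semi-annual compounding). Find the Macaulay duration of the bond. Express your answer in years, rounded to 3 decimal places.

Periodic yield y = 0.0225. Discount each cash flow and weight by its period:
  t   CF        PV=CF/(1+0.0225)^t    t·PV
  1       425.00       415.6479       415.6479
  2       425.00       406.5016       813.0033
  3       450.00       420.9423     1,262.8269
  4       450.00       411.6795     1,646.7180
  5       450.00       402.6205     2,013.1027
  6       450.00       393.7609     2,362.5655
  7       450.00       385.0963     2,695.6738
  8       450.00       376.6223     3,012.9780
  9       450.00       368.3347     3,315.0125
  10   10,450.00     8,365.3309    83,653.3088
  Σ                 11,946.5369   101,190.8375
Price P = Σ PV = 11,946.5369.
Macaulay duration = Σ(t·PV) / P = 101,190.8375 / 11,946.5369 = 8.47031 half-year periods.
In years: 8.47031 / 2 = 4.23515 years.

4.235 years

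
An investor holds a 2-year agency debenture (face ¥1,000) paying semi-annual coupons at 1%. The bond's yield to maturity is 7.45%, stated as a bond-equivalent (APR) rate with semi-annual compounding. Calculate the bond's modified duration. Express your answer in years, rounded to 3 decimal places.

1.913 years

Periodic yield y = 0.03725. First find Macaulay duration:
  t   CF        PV=CF/(1+0.03725)^t    t·PV
  1         5.00         4.8204         4.8204
  2         5.00         4.6473         9.2947
  3         5.00         4.4804        13.4413
  4     1,005.00       868.2250     3,472.9000
  Σ                    882.1732     3,500.4564
P = 882.1732; Macaulay duration = 3,500.4564 / 882.1732 = 3.96799 half-year periods = 1.98400 years.
Modified duration = D_Mac / (1 + y) = 1.98400 / 1.03725 = 1.91275 years.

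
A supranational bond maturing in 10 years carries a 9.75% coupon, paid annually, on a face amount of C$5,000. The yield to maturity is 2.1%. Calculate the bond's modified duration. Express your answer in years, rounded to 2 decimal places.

7.43 years

Periodic yield y = 0.021. First find Macaulay duration:
  t   CF        PV=CF/(1+0.021)^t    t·PV
  1       487.50       477.4731       477.4731
  2       487.50       467.6524       935.3047
  3       487.50       458.0337     1,374.1010
  4       487.50       448.6128     1,794.4512
  5       487.50       439.3857     2,196.9285
  6       487.50       430.3484     2,582.0903
  7       487.50       421.4969     2,950.4786
  8       487.50       412.8276     3,302.6205
  9       487.50       404.3365     3,639.0284
  10    5,487.50     4,457.7644    44,577.6441
  Σ                  8,417.9313    63,830.1202
P = 8,417.9313; Macaulay duration = 63,830.1202 / 8,417.9313 = 7.58264 years.
Modified duration = D_Mac / (1 + y) = 7.58264 / 1.021 = 7.42668 years.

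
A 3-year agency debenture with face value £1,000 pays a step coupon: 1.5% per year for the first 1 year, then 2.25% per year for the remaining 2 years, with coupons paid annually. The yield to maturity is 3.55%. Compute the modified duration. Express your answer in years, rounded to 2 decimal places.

2.85 years

Periodic yield y = 0.0355. First find Macaulay duration:
  t   CF        PV=CF/(1+0.0355)^t    t·PV
  1        15.00        14.4858        14.4858
  2        22.50        20.9837        41.9674
  3     1,022.50       920.9011     2,762.7034
  Σ                    956.3706     2,819.1566
P = 956.3706; Macaulay duration = 2,819.1566 / 956.3706 = 2.94777 years.
Modified duration = D_Mac / (1 + y) = 2.94777 / 1.0355 = 2.84671 years.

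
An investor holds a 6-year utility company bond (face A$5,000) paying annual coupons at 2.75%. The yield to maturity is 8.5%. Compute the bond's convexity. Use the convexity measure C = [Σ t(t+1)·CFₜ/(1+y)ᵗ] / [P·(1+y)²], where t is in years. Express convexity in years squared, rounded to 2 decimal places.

32.04

With y = 0.085:
  t   CF        PV=CF/(1+0.085)^t    t·PV        t(t+1)·PV
  1       137.50       126.7281       126.7281         253.4562
  2       137.50       116.8001       233.6002         700.8006
  3       137.50       107.6499       322.9496       1,291.7984
  4       137.50        99.2165       396.8659       1,984.3293
  5       137.50        91.4437       457.2187       2,743.3124
  6     5,137.50     3,149.0054    18,894.0324     132,258.2269
  Σ                  3,690.8437    20,431.3949     139,231.9238
P = 3,690.8437.
Convexity = Σ t(t+1)·PV / [P·(1+y)²] = 139,231.9238 / (3,690.8437 × 1.177225) = 32.04451.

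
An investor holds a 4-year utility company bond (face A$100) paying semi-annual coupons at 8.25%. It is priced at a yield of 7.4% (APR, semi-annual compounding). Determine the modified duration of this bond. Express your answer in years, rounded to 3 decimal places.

3.371 years

Periodic yield y = 0.037. First find Macaulay duration:
  t   CF        PV=CF/(1+0.037)^t    t·PV
  1        4.125         3.9778         3.9778
  2        4.125         3.8359         7.6718
  3        4.125         3.6990        11.0971
  4        4.125         3.5670        14.2682
  5        4.125         3.4398        17.1989
  6        4.125         3.3170        19.9023
  7        4.125         3.1987        22.3909
  8      104.125        77.8619       622.8952
  Σ                    102.8972       719.4020
P = 102.8972; Macaulay duration = 719.4020 / 102.8972 = 6.99146 half-year periods = 3.49573 years.
Modified duration = D_Mac / (1 + y) = 3.49573 / 1.037 = 3.37100 years.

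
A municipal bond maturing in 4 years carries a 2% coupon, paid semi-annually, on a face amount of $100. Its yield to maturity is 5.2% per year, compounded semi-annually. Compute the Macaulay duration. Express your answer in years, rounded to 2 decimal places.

3.85 years

Periodic yield y = 0.026. Discount each cash flow and weight by its period:
  t   CF        PV=CF/(1+0.026)^t    t·PV
  1         1.00         0.9747         0.9747
  2         1.00         0.9500         1.8999
  3         1.00         0.9259         2.7777
  4         1.00         0.9024         3.6097
  5         1.00         0.8796         4.3978
  6         1.00         0.8573         5.1436
  7         1.00         0.8355         5.8488
  8       101.00        82.2512       658.0100
  Σ                     88.5765       682.6621
Price P = Σ PV = 88.5765.
Macaulay duration = Σ(t·PV) / P = 682.6621 / 88.5765 = 7.70703 half-year periods.
In years: 7.70703 / 2 = 3.85352 years.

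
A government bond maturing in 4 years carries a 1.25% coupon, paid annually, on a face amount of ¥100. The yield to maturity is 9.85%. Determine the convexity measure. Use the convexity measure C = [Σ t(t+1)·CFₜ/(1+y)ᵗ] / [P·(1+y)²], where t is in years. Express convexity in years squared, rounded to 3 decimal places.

16.089

With y = 0.0985:
  t   CF        PV=CF/(1+0.0985)^t    t·PV        t(t+1)·PV
  1         1.25         1.1379         1.1379           2.2758
  2         1.25         1.0359         2.0718           6.2153
  3         1.25         0.9430         2.8290          11.3160
  4       101.25        69.5336       278.1344       1,390.6722
  Σ                     72.6504       284.1731       1,410.4793
P = 72.6504.
Convexity = Σ t(t+1)·PV / [P·(1+y)²] = 1,410.4793 / (72.6504 × 1.206702) = 16.08898.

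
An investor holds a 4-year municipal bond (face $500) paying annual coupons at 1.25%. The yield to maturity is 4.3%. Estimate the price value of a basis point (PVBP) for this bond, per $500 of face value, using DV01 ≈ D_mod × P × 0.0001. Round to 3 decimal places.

Periodic yield y = 0.043.
  t   CF        PV=CF/(1+0.043)^t    t·PV
  1         6.25         5.9923         5.9923
  2         6.25         5.7453        11.4906
  3         6.25         5.5084        16.5253
  4       506.25       427.7872     1,711.1489
  Σ                    445.0332     1,745.1570
P = 445.0332; D_Mac = 3.92141 yrs; D_mod = 3.75974 yrs.
DV01 ≈ 3.75974 × 445.0332 × 0.0001 = 0.167321.

$0.167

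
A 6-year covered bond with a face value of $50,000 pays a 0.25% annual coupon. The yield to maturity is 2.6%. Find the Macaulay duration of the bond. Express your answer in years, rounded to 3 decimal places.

5.959 years

Periodic yield y = 0.026. Discount each cash flow and weight by its year:
  t   CF        PV=CF/(1+0.026)^t    t·PV
  1       125.00       121.8324       121.8324
  2       125.00       118.7450       237.4900
  3       125.00       115.7359       347.2076
  4       125.00       112.8030       451.2119
  5       125.00       109.9444       549.7221
  6    50,125.00    42,970.4816   257,822.8895
  Σ                 43,549.5422   259,530.3534
Price P = Σ PV = 43,549.5422.
Macaulay duration = Σ(t·PV) / P = 259,530.3534 / 43,549.5422 = 5.95943 years.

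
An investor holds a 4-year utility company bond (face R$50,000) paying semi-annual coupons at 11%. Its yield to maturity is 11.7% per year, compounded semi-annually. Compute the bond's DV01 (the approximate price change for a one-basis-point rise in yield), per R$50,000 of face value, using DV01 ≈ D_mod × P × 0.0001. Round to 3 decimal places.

R$15.400

Periodic yield y = 0.0585.
  t   CF        PV=CF/(1+0.0585)^t    t·PV
  1     2,750.00     2,598.0161     2,598.0161
  2     2,750.00     2,454.4318     4,908.8636
  3     2,750.00     2,318.7830     6,956.3490
  4     2,750.00     2,190.6311     8,762.5243
  5     2,750.00     2,069.5617    10,347.8086
  6     2,750.00     1,955.1835    11,731.1009
  7     2,750.00     1,847.1266    12,929.8860
  8    52,750.00    33,473.0715   267,784.5720
  Σ                 48,906.8052   326,019.1204
P = 48,906.8052; D_Mac = 6.66613 half-year periods = 3.33306 yrs; D_mod = 3.14886 yrs.
DV01 ≈ 3.14886 × 48,906.8052 × 0.0001 = 15.400053.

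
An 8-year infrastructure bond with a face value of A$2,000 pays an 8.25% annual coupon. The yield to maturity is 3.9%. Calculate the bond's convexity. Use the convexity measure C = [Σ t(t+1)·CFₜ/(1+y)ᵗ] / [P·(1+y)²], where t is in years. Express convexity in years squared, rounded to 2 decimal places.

With y = 0.039:
  t   CF        PV=CF/(1+0.039)^t    t·PV        t(t+1)·PV
  1       165.00       158.8065       158.8065         317.6131
  2       165.00       152.8456       305.6911         917.0734
  3       165.00       147.1083       441.3250       1,765.3001
  4       165.00       141.5865       566.3459       2,831.7294
  5       165.00       136.2719       681.3593       4,088.1560
  6       165.00       131.1568       786.9405       5,508.5837
  7       165.00       126.2336       883.6355       7,069.0839
  8     2,165.00     1,594.1659    12,753.3274     114,779.9462
  Σ                  2,588.1751    16,577.4313     137,277.4858
P = 2,588.1751.
Convexity = Σ t(t+1)·PV / [P·(1+y)²] = 137,277.4858 / (2,588.1751 × 1.079521) = 49.13315.

49.13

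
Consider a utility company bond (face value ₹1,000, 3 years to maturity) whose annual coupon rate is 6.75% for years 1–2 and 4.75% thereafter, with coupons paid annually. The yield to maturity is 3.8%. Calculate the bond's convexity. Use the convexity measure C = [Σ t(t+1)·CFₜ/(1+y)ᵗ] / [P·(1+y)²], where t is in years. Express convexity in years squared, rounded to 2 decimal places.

10.24

With y = 0.038:
  t   CF        PV=CF/(1+0.038)^t    t·PV        t(t+1)·PV
  1        67.50        65.0289        65.0289         130.0578
  2        67.50        62.6483       125.2965         375.8896
  3     1,047.50       936.6169     2,809.8506      11,239.4023
  Σ                  1,064.2940     3,000.1760      11,745.3497
P = 1,064.2940.
Convexity = Σ t(t+1)·PV / [P·(1+y)²] = 11,745.3497 / (1,064.2940 × 1.077444) = 10.24259.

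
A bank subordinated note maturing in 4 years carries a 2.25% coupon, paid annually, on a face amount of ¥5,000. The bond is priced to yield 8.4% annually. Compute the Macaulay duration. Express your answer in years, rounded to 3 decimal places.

3.852 years

Periodic yield y = 0.084. Discount each cash flow and weight by its year:
  t   CF        PV=CF/(1+0.084)^t    t·PV
  1       112.50       103.7823       103.7823
  2       112.50        95.7401       191.4802
  3       112.50        88.3211       264.9634
  4     5,112.50     3,702.6801    14,810.7204
  Σ                  3,990.5236    15,370.9464
Price P = Σ PV = 3,990.5236.
Macaulay duration = Σ(t·PV) / P = 15,370.9464 / 3,990.5236 = 3.85186 years.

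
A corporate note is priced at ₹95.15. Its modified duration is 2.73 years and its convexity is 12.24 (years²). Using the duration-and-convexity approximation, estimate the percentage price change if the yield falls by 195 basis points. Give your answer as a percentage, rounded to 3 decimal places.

+5.556%

Duration effect: -D_mod·Δy = -2.73 × (-0.0195) = +0.053235
Convexity effect: ½·C·(Δy)² = 0.5 × 12.24 × (-0.0195)² = +0.00232713
ΔP/P ≈ +0.053235 + 0.00232713 = +0.05556213
= +5.556213%.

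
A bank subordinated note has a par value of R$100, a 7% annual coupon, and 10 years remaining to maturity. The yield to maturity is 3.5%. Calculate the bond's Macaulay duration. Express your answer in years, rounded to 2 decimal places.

Periodic yield y = 0.035. Discount each cash flow and weight by its year:
  t   CF        PV=CF/(1+0.035)^t    t·PV
  1         7.00         6.7633         6.7633
  2         7.00         6.5346        13.0691
  3         7.00         6.3136        18.9408
  4         7.00         6.1001        24.4004
  5         7.00         5.8938        29.4691
  6         7.00         5.6945        34.1670
  7         7.00         5.5019        38.5136
  8         7.00         5.3159        42.5270
  9         7.00         5.1361        46.2251
  10      107.00        75.8543       758.5431
  Σ                    129.1081     1,012.6185
Price P = Σ PV = 129.1081.
Macaulay duration = Σ(t·PV) / P = 1,012.6185 / 129.1081 = 7.84318 years.

7.84 years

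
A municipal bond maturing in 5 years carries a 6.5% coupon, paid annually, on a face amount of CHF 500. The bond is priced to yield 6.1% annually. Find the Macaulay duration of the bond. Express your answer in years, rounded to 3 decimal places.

Periodic yield y = 0.061. Discount each cash flow and weight by its year:
  t   CF        PV=CF/(1+0.061)^t    t·PV
  1        32.50        30.6315        30.6315
  2        32.50        28.8704        57.7408
  3        32.50        27.2105        81.6316
  4        32.50        25.6461       102.5845
  5       532.50       396.0433     1,980.2166
  Σ                    508.4019     2,252.8050
Price P = Σ PV = 508.4019.
Macaulay duration = Σ(t·PV) / P = 2,252.8050 / 508.4019 = 4.43115 years.

4.431 years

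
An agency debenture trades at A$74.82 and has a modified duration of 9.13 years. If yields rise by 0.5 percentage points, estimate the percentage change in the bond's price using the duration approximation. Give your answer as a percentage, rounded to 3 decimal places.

Duration approximation: ΔP/P ≈ -D_mod · Δy = -9.13 × (+0.005) = -0.045650.
As a percentage: -4.5650%.

-4.565%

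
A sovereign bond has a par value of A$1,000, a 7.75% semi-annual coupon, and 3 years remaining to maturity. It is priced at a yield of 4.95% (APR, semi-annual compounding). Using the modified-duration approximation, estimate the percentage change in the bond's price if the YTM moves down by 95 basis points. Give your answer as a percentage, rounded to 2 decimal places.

+2.54%

Periodic yield y = 0.02475. Modified duration first:
  t   CF        PV=CF/(1+0.02475)^t    t·PV
  1        38.75        37.8141        37.8141
  2        38.75        36.9008        73.8016
  3        38.75        36.0096       108.0287
  4        38.75        35.1399       140.5594
  5        38.75        34.2912       171.4558
  6     1,038.75       897.0228     5,382.1367
  Σ                  1,077.1783     5,913.7963
P = 1,077.1783; D_Mac = 5.49008 half-year periods = 2.74504 yrs; D_mod = 2.74504/(1+0.02475) = 2.67874 yrs.
ΔP/P ≈ -D_mod · Δy = -2.67874 × (-0.0095) = +0.025448 = +2.5448%.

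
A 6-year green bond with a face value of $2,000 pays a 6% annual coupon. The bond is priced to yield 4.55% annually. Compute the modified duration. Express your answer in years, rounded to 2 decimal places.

Periodic yield y = 0.0455. First find Macaulay duration:
  t   CF        PV=CF/(1+0.0455)^t    t·PV
  1       120.00       114.7776       114.7776
  2       120.00       109.7825       219.5650
  3       120.00       105.0048       315.0144
  4       120.00       100.4350       401.7400
  5       120.00        96.0641       480.3204
  6     2,120.00     1,623.2733     9,739.6396
  Σ                  2,149.3373    11,271.0571
P = 2,149.3373; Macaulay duration = 11,271.0571 / 2,149.3373 = 5.24397 years.
Modified duration = D_Mac / (1 + y) = 5.24397 / 1.0455 = 5.01575 years.

5.02 years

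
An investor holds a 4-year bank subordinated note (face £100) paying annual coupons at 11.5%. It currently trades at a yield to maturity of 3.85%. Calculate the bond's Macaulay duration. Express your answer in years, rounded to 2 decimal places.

Periodic yield y = 0.0385. Discount each cash flow and weight by its year:
  t   CF        PV=CF/(1+0.0385)^t    t·PV
  1        11.50        11.0737        11.0737
  2        11.50        10.6631        21.3263
  3        11.50        10.2678        30.8035
  4       111.50        95.8625       383.4501
  Σ                    127.8671       446.6535
Price P = Σ PV = 127.8671.
Macaulay duration = Σ(t·PV) / P = 446.6535 / 127.8671 = 3.49311 years.

3.49 years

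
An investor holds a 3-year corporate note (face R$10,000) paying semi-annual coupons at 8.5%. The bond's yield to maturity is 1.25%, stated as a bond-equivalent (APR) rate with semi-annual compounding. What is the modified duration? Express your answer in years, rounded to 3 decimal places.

2.724 years

Periodic yield y = 0.00625. First find Macaulay duration:
  t   CF        PV=CF/(1+0.00625)^t    t·PV
  1       425.00       422.3602       422.3602
  2       425.00       419.7369       839.4738
  3       425.00       417.1298     1,251.3895
  4       425.00       414.5390     1,658.1559
  5       425.00       411.9642     2,059.8209
  6    10,425.00    10,042.4737    60,254.8422
  Σ                 12,128.2038    66,486.0426
P = 12,128.2038; Macaulay duration = 66,486.0426 / 12,128.2038 = 5.48194 half-year periods = 2.74097 years.
Modified duration = D_Mac / (1 + y) = 2.74097 / 1.00625 = 2.72394 years.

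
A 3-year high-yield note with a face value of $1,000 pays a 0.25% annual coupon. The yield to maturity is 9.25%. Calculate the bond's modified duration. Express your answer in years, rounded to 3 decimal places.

2.738 years

Periodic yield y = 0.0925. First find Macaulay duration:
  t   CF        PV=CF/(1+0.0925)^t    t·PV
  1         2.50         2.2883         2.2883
  2         2.50         2.0946         4.1892
  3     1,002.50       768.8118     2,306.4354
  Σ                    773.1947     2,312.9129
P = 773.1947; Macaulay duration = 2,312.9129 / 773.1947 = 2.99137 years.
Modified duration = D_Mac / (1 + y) = 2.99137 / 1.0925 = 2.73810 years.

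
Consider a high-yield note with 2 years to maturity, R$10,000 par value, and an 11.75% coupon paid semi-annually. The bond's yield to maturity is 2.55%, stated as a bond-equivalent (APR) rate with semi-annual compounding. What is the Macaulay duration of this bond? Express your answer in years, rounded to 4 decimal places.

Periodic yield y = 0.01275. Discount each cash flow and weight by its period:
  t   CF        PV=CF/(1+0.01275)^t    t·PV
  1       587.50       580.1037       580.1037
  2       587.50       572.8005     1,145.6009
  3       587.50       565.5892     1,696.7676
  4    10,587.50    10,064.3195    40,257.2781
  Σ                 11,782.8129    43,679.7503
Price P = Σ PV = 11,782.8129.
Macaulay duration = Σ(t·PV) / P = 43,679.7503 / 11,782.8129 = 3.70707 half-year periods.
In years: 3.70707 / 2 = 1.85354 years.

1.8535 years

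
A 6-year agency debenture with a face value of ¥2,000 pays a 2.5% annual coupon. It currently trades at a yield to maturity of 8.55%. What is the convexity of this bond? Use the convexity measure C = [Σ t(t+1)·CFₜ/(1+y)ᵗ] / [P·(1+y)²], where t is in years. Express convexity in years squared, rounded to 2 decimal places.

With y = 0.0855:
  t   CF        PV=CF/(1+0.0855)^t    t·PV        t(t+1)·PV
  1        50.00        46.0617        46.0617          92.1234
  2        50.00        42.4336        84.8673         254.6019
  3        50.00        39.0913       117.2740         469.0960
  4        50.00        36.0123       144.0491         720.2457
  5        50.00        33.1758       165.8788         995.2728
  6     2,050.00     1,253.0687     7,518.4124      52,628.8869
  Σ                  1,449.8435     8,076.5434      55,160.2267
P = 1,449.8435.
Convexity = Σ t(t+1)·PV / [P·(1+y)²] = 55,160.2267 / (1,449.8435 × 1.178310) = 32.28831.

32.29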